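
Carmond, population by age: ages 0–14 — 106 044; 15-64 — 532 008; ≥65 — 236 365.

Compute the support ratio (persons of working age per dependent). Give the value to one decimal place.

Support ratio = 532 008 / (106 044 + 236 365) = 532 008 / 342 409 = 1.6

Support ratio: 1.6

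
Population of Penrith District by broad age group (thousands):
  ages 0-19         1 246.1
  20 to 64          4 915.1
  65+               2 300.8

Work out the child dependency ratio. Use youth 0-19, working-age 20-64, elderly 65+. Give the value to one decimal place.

Youth dependency ratio = 1 246.1 / 4 915.1 × 100 = 25.4

Youth dependency ratio: 25.4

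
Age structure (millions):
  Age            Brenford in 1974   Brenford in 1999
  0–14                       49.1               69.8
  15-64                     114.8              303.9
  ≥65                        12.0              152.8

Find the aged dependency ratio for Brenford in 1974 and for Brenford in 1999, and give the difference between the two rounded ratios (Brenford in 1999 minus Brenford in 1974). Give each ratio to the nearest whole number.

Brenford in 1974: 12.0 / 114.8 × 100 = 10
Brenford in 1999: 152.8 / 303.9 × 100 = 50

Brenford in 1974: 10
Brenford in 1999: 50
Difference: +40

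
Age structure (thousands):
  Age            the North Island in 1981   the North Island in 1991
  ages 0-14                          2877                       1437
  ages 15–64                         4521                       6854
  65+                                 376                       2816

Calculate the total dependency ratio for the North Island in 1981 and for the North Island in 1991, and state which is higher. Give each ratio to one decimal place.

the North Island in 1981: (2877 + 376) / 4521 × 100 = 3253 / 4521 × 100 = 72.0
the North Island in 1991: (1437 + 2816) / 6854 × 100 = 4253 / 6854 × 100 = 62.1

the North Island in 1981: 72.0
the North Island in 1991: 62.1
Higher: the North Island in 1981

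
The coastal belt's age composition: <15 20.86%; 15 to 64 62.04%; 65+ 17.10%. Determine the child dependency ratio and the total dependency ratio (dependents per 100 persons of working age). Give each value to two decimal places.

Youth dependency ratio = 20.86 / 62.04 × 100 = 33.62
Total dependency ratio = (20.86 + 17.10) / 62.04 × 100 = 37.96 / 62.04 × 100 = 61.19

Youth dependency ratio: 33.62
Total dependency ratio: 61.19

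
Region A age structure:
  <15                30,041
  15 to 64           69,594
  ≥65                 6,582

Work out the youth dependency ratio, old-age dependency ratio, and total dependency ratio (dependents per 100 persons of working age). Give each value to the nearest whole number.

Youth dependency ratio = 30,041 / 69,594 × 100 = 43
Old-age dependency ratio = 6,582 / 69,594 × 100 = 9
Total dependency ratio = (30,041 + 6,582) / 69,594 × 100 = 36,623 / 69,594 × 100 = 53

Youth dependency ratio: 43
Old-age dependency ratio: 9
Total dependency ratio: 53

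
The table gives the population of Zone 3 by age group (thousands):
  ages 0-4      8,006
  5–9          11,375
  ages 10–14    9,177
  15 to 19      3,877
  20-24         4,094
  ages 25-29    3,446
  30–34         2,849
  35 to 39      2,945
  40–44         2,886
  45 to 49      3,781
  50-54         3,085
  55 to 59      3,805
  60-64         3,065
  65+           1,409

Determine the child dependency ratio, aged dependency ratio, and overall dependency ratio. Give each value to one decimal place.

Youth dependency ratio: 84.4
Old-age dependency ratio: 4.2
Total dependency ratio: 88.6

0–14: 8,006 + 11,375 + 9,177 = 28,558
15–64: 3,877 + 4,094 + 3,446 + 2,849 + 2,945 + 2,886 + 3,781 + 3,085 + 3,805 + 3,065 = 33,833
65+: 1,409
Youth dependency ratio = 28,558 / 33,833 × 100 = 84.4
Old-age dependency ratio = 1,409 / 33,833 × 100 = 4.2
Total dependency ratio = (28,558 + 1,409) / 33,833 × 100 = 29,967 / 33,833 × 100 = 88.6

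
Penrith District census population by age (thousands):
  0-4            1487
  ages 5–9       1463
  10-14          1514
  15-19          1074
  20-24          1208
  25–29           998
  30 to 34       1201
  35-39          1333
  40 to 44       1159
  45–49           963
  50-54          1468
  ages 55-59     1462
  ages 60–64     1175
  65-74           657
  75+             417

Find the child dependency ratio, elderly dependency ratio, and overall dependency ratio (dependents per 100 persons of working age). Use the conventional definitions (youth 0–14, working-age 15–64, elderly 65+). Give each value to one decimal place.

0–14: 1487 + 1463 + 1514 = 4464
15–64: 1074 + 1208 + 998 + 1201 + 1333 + 1159 + 963 + 1468 + 1462 + 1175 = 12041
65+: 657 + 417 = 1074
Youth dependency ratio = 4464 / 12041 × 100 = 37.1
Old-age dependency ratio = 1074 / 12041 × 100 = 8.9
Total dependency ratio = (4464 + 1074) / 12041 × 100 = 5538 / 12041 × 100 = 46.0

Youth dependency ratio: 37.1
Old-age dependency ratio: 8.9
Total dependency ratio: 46.0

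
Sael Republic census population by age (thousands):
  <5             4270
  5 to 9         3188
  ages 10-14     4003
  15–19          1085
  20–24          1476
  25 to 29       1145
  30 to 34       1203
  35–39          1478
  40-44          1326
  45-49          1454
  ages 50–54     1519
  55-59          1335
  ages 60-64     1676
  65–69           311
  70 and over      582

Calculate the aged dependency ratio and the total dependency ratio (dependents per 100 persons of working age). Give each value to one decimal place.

0–14: 4270 + 3188 + 4003 = 11461
15–64: 1085 + 1476 + 1145 + 1203 + 1478 + 1326 + 1454 + 1519 + 1335 + 1676 = 13697
65+: 311 + 582 = 893
Old-age dependency ratio = 893 / 13697 × 100 = 6.5
Total dependency ratio = (11461 + 893) / 13697 × 100 = 12354 / 13697 × 100 = 90.2

Old-age dependency ratio: 6.5
Total dependency ratio: 90.2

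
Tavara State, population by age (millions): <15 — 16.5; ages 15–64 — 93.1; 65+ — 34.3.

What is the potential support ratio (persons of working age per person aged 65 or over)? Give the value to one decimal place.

Potential support ratio: 2.7

Potential support ratio = 93.1 / 34.3 = 2.7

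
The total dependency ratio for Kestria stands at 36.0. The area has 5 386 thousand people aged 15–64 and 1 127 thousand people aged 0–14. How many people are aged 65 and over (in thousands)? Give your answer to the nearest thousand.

Aged 65 and over: 812

Total dependency ratio = (youth + elderly) / working-age × 100
36.0 = (1 127 + E) / 5 386 × 100
⇒ 812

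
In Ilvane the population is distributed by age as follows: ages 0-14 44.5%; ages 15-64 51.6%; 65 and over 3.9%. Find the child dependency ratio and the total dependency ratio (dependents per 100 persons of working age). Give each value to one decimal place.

Youth dependency ratio: 86.2
Total dependency ratio: 93.8

Youth dependency ratio = 44.5 / 51.6 × 100 = 86.2
Total dependency ratio = (44.5 + 3.9) / 51.6 × 100 = 48.4 / 51.6 × 100 = 93.8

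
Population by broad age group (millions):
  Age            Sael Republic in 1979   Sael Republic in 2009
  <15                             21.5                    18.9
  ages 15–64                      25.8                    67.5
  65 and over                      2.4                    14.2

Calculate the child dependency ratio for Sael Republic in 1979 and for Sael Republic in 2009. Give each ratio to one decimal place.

Sael Republic in 1979: 83.3
Sael Republic in 2009: 28.0

Sael Republic in 1979: 21.5 / 25.8 × 100 = 83.3
Sael Republic in 2009: 18.9 / 67.5 × 100 = 28.0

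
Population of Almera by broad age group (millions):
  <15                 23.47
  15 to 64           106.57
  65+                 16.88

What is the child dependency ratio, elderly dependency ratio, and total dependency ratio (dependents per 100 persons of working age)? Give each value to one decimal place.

Youth dependency ratio = 23.47 / 106.57 × 100 = 22.0
Old-age dependency ratio = 16.88 / 106.57 × 100 = 15.8
Total dependency ratio = (23.47 + 16.88) / 106.57 × 100 = 40.35 / 106.57 × 100 = 37.9

Youth dependency ratio: 22.0
Old-age dependency ratio: 15.8
Total dependency ratio: 37.9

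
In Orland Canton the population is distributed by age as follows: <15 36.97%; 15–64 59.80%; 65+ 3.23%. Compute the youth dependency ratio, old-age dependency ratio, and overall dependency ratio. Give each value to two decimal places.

Youth dependency ratio: 61.82
Old-age dependency ratio: 5.40
Total dependency ratio: 67.22

Youth dependency ratio = 36.97 / 59.80 × 100 = 61.82
Old-age dependency ratio = 3.23 / 59.80 × 100 = 5.40
Total dependency ratio = (36.97 + 3.23) / 59.80 × 100 = 40.20 / 59.80 × 100 = 67.22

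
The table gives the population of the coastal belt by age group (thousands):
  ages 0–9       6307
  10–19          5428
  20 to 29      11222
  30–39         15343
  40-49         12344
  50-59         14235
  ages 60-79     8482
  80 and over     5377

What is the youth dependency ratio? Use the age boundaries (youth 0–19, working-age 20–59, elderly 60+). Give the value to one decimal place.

Youth dependency ratio: 22.1

0–19: 6307 + 5428 = 11735
20–59: 11222 + 15343 + 12344 + 14235 = 53144
60+: 8482 + 5377 = 13859
Youth dependency ratio = 11735 / 53144 × 100 = 22.1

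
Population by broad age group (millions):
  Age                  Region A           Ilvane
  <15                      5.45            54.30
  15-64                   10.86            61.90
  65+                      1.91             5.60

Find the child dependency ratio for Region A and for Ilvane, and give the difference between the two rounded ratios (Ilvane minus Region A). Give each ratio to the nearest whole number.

Region A: 50
Ilvane: 88
Difference: +38

Region A: 5.45 / 10.86 × 100 = 50
Ilvane: 54.30 / 61.90 × 100 = 88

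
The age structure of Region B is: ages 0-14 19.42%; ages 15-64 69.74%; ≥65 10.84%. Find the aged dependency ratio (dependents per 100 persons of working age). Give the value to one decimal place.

Old-age dependency ratio: 15.5

Old-age dependency ratio = 10.84 / 69.74 × 100 = 15.5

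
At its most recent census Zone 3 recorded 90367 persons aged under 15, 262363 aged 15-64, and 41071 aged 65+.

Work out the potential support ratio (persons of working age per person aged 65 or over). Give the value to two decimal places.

Potential support ratio: 6.39

Potential support ratio = 262363 / 41071 = 6.39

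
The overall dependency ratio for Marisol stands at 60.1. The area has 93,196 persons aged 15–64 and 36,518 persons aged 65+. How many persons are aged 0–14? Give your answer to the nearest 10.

Aged 0–14: 19,490

Total dependency ratio = (youth + elderly) / working-age × 100
60.1 = (Y + 36,518) / 93,196 × 100
⇒ 19,490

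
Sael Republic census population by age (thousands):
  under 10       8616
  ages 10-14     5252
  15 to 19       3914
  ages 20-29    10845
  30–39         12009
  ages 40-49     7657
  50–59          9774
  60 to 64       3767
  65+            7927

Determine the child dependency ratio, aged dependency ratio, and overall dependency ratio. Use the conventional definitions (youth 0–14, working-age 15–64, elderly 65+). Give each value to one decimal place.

0–14: 8616 + 5252 = 13868
15–64: 3914 + 10845 + 12009 + 7657 + 9774 + 3767 = 47966
65+: 7927
Youth dependency ratio = 13868 / 47966 × 100 = 28.9
Old-age dependency ratio = 7927 / 47966 × 100 = 16.5
Total dependency ratio = (13868 + 7927) / 47966 × 100 = 21795 / 47966 × 100 = 45.4

Youth dependency ratio: 28.9
Old-age dependency ratio: 16.5
Total dependency ratio: 45.4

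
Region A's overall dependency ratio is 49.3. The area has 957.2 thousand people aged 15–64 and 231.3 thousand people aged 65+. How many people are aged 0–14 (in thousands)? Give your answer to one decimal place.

Total dependency ratio = (youth + elderly) / working-age × 100
49.3 = (Y + 231.3) / 957.2 × 100
⇒ 240.6

Aged 0–14: 240.6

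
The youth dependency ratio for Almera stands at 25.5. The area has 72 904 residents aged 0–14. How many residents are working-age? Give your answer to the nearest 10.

Working-age: 285 900

Youth dependency ratio = youth / working-age × 100
25.5 = 72 904 / W × 100
⇒ 285 900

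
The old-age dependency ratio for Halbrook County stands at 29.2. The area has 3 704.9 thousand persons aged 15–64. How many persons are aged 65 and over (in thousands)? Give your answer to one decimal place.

Old-age dependency ratio = elderly / working-age × 100
29.2 = E / 3 704.9 × 100
⇒ 1 081.8

Aged 65 and over: 1 081.8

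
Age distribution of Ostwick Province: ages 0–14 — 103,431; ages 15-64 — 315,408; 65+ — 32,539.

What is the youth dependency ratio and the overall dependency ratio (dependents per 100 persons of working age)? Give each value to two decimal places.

Youth dependency ratio: 32.79
Total dependency ratio: 43.11

Youth dependency ratio = 103,431 / 315,408 × 100 = 32.79
Total dependency ratio = (103,431 + 32,539) / 315,408 × 100 = 135,970 / 315,408 × 100 = 43.11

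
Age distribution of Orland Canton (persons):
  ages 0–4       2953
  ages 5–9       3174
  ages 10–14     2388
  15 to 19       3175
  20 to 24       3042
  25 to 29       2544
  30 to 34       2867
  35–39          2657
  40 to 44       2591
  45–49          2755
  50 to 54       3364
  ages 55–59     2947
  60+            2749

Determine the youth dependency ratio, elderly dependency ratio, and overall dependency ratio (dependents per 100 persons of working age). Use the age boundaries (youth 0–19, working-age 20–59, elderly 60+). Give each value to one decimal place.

0–19: 2953 + 3174 + 2388 + 3175 = 11690
20–59: 3042 + 2544 + 2867 + 2657 + 2591 + 2755 + 3364 + 2947 = 22767
60+: 2749
Youth dependency ratio = 11690 / 22767 × 100 = 51.3
Old-age dependency ratio = 2749 / 22767 × 100 = 12.1
Total dependency ratio = (11690 + 2749) / 22767 × 100 = 14439 / 22767 × 100 = 63.4

Youth dependency ratio: 51.3
Old-age dependency ratio: 12.1
Total dependency ratio: 63.4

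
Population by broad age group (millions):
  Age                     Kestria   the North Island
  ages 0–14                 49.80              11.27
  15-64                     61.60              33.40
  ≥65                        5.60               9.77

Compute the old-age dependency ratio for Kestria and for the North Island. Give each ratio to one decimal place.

Kestria: 5.60 / 61.60 × 100 = 9.1
the North Island: 9.77 / 33.40 × 100 = 29.3

Kestria: 9.1
the North Island: 29.3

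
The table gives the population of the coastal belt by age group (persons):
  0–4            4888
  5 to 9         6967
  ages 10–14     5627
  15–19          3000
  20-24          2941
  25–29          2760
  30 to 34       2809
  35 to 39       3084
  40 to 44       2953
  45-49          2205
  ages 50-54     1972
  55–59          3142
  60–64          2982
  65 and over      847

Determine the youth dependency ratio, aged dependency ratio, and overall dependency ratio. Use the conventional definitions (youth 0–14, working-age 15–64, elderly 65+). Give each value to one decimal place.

0–14: 4888 + 6967 + 5627 = 17482
15–64: 3000 + 2941 + 2760 + 2809 + 3084 + 2953 + 2205 + 1972 + 3142 + 2982 = 27848
65+: 847
Youth dependency ratio = 17482 / 27848 × 100 = 62.8
Old-age dependency ratio = 847 / 27848 × 100 = 3.0
Total dependency ratio = (17482 + 847) / 27848 × 100 = 18329 / 27848 × 100 = 65.8

Youth dependency ratio: 62.8
Old-age dependency ratio: 3.0
Total dependency ratio: 65.8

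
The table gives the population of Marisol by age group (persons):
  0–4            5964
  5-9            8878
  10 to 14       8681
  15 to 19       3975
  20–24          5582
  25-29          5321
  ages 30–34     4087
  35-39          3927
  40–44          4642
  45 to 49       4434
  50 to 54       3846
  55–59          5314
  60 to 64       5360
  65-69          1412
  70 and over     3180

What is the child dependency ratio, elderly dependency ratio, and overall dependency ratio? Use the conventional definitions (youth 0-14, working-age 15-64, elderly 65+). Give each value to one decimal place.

0–14: 5964 + 8878 + 8681 = 23523
15–64: 3975 + 5582 + 5321 + 4087 + 3927 + 4642 + 4434 + 3846 + 5314 + 5360 = 46488
65+: 1412 + 3180 = 4592
Youth dependency ratio = 23523 / 46488 × 100 = 50.6
Old-age dependency ratio = 4592 / 46488 × 100 = 9.9
Total dependency ratio = (23523 + 4592) / 46488 × 100 = 28115 / 46488 × 100 = 60.5

Youth dependency ratio: 50.6
Old-age dependency ratio: 9.9
Total dependency ratio: 60.5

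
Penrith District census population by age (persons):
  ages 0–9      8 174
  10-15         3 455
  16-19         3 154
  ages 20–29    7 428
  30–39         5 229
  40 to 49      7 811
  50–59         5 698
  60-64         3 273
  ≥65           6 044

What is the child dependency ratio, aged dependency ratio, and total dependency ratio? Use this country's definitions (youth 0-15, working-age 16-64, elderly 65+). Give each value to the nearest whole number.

0–15: 8 174 + 3 455 = 11 629
16–64: 3 154 + 7 428 + 5 229 + 7 811 + 5 698 + 3 273 = 32 593
65+: 6 044
Youth dependency ratio = 11 629 / 32 593 × 100 = 36
Old-age dependency ratio = 6 044 / 32 593 × 100 = 19
Total dependency ratio = (11 629 + 6 044) / 32 593 × 100 = 17 673 / 32 593 × 100 = 54

Youth dependency ratio: 36
Old-age dependency ratio: 19
Total dependency ratio: 54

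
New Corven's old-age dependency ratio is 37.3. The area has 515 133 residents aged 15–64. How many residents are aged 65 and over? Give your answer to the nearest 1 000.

Aged 65 and over: 192 000

Old-age dependency ratio = elderly / working-age × 100
37.3 = E / 515 133 × 100
⇒ 192 000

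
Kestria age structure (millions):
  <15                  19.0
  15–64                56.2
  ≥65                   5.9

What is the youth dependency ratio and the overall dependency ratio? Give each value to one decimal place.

Youth dependency ratio: 33.8
Total dependency ratio: 44.3

Youth dependency ratio = 19.0 / 56.2 × 100 = 33.8
Total dependency ratio = (19.0 + 5.9) / 56.2 × 100 = 24.9 / 56.2 × 100 = 44.3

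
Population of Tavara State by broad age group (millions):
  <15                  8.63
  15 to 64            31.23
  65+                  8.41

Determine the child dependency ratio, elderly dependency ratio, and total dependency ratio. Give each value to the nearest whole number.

Youth dependency ratio: 28
Old-age dependency ratio: 27
Total dependency ratio: 55

Youth dependency ratio = 8.63 / 31.23 × 100 = 28
Old-age dependency ratio = 8.41 / 31.23 × 100 = 27
Total dependency ratio = (8.63 + 8.41) / 31.23 × 100 = 17.04 / 31.23 × 100 = 55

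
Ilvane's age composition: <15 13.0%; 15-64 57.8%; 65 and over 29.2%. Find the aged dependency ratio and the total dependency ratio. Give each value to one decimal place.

Old-age dependency ratio: 50.5
Total dependency ratio: 73.0

Old-age dependency ratio = 29.2 / 57.8 × 100 = 50.5
Total dependency ratio = (13.0 + 29.2) / 57.8 × 100 = 42.2 / 57.8 × 100 = 73.0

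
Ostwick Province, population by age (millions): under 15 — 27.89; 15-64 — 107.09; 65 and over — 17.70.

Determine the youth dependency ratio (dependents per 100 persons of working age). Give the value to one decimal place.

Youth dependency ratio: 26.0

Youth dependency ratio = 27.89 / 107.09 × 100 = 26.0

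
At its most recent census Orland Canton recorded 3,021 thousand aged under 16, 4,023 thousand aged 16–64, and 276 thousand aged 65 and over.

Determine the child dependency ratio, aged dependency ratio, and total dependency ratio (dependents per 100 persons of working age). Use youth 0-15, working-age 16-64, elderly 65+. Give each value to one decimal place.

Youth dependency ratio = 3,021 / 4,023 × 100 = 75.1
Old-age dependency ratio = 276 / 4,023 × 100 = 6.9
Total dependency ratio = (3,021 + 276) / 4,023 × 100 = 3,297 / 4,023 × 100 = 82.0

Youth dependency ratio: 75.1
Old-age dependency ratio: 6.9
Total dependency ratio: 82.0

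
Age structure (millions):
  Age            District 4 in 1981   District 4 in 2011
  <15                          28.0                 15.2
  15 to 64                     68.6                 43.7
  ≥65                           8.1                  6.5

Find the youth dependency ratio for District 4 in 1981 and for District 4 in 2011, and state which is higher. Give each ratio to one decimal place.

District 4 in 1981: 28.0 / 68.6 × 100 = 40.8
District 4 in 2011: 15.2 / 43.7 × 100 = 34.8

District 4 in 1981: 40.8
District 4 in 2011: 34.8
Higher: District 4 in 1981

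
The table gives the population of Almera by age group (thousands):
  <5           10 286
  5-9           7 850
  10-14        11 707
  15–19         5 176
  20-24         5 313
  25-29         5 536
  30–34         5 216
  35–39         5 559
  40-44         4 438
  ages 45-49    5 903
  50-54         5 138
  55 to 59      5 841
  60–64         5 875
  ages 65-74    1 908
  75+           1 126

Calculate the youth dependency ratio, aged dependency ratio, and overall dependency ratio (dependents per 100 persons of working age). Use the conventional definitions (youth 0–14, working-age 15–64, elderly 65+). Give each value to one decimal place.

0–14: 10 286 + 7 850 + 11 707 = 29 843
15–64: 5 176 + 5 313 + 5 536 + 5 216 + 5 559 + 4 438 + 5 903 + 5 138 + 5 841 + 5 875 = 53 995
65+: 1 908 + 1 126 = 3 034
Youth dependency ratio = 29 843 / 53 995 × 100 = 55.3
Old-age dependency ratio = 3 034 / 53 995 × 100 = 5.6
Total dependency ratio = (29 843 + 3 034) / 53 995 × 100 = 32 877 / 53 995 × 100 = 60.9

Youth dependency ratio: 55.3
Old-age dependency ratio: 5.6
Total dependency ratio: 60.9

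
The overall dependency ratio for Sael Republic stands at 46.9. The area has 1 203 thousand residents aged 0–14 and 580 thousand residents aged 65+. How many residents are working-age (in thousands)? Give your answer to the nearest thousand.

Working-age: 3 802

Total dependency ratio = (youth + elderly) / working-age × 100
46.9 = (1 203 + 580) / W × 100
⇒ 3 802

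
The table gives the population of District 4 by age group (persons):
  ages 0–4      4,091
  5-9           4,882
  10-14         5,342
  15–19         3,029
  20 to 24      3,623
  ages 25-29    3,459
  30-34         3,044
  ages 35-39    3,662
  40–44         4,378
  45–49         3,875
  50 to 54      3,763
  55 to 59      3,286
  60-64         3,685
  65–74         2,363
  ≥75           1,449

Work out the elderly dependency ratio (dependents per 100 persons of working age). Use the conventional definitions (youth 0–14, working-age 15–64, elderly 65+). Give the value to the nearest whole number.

Old-age dependency ratio: 11

0–14: 4,091 + 4,882 + 5,342 = 14,315
15–64: 3,029 + 3,623 + 3,459 + 3,044 + 3,662 + 4,378 + 3,875 + 3,763 + 3,286 + 3,685 = 35,804
65+: 2,363 + 1,449 = 3,812
Old-age dependency ratio = 3,812 / 35,804 × 100 = 11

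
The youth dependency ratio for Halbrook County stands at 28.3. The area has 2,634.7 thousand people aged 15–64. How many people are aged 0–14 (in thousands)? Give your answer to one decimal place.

Youth dependency ratio = youth / working-age × 100
28.3 = Y / 2,634.7 × 100
⇒ 745.6

Aged 0–14: 745.6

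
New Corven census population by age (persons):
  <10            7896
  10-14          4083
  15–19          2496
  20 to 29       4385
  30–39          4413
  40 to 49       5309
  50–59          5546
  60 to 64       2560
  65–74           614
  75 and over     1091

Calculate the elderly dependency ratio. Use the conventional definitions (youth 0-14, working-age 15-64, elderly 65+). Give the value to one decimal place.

Old-age dependency ratio: 6.9

0–14: 7896 + 4083 = 11979
15–64: 2496 + 4385 + 4413 + 5309 + 5546 + 2560 = 24709
65+: 614 + 1091 = 1705
Old-age dependency ratio = 1705 / 24709 × 100 = 6.9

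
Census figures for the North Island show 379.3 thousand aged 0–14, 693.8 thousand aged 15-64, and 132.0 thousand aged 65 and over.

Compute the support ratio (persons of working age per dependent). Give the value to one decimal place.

Support ratio = 693.8 / (379.3 + 132.0) = 693.8 / 511.3 = 1.4

Support ratio: 1.4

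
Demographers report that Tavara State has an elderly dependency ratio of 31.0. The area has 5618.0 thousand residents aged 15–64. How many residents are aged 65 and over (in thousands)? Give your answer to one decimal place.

Old-age dependency ratio = elderly / working-age × 100
31.0 = E / 5618.0 × 100
⇒ 1741.6

Aged 65 and over: 1741.6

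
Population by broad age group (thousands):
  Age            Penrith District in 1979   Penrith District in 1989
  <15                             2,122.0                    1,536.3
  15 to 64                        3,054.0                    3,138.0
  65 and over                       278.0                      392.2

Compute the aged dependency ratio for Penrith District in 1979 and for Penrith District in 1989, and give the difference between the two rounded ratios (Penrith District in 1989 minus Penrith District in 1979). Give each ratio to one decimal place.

Penrith District in 1979: 9.1
Penrith District in 1989: 12.5
Difference: +3.4

Penrith District in 1979: 278.0 / 3,054.0 × 100 = 9.1
Penrith District in 1989: 392.2 / 3,138.0 × 100 = 12.5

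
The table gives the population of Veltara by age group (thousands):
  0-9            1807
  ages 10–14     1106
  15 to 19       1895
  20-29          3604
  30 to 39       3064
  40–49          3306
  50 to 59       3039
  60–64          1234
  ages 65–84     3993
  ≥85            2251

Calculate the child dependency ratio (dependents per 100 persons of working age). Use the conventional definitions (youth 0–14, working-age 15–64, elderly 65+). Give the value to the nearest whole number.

0–14: 1807 + 1106 = 2913
15–64: 1895 + 3604 + 3064 + 3306 + 3039 + 1234 = 16142
65+: 3993 + 2251 = 6244
Youth dependency ratio = 2913 / 16142 × 100 = 18

Youth dependency ratio: 18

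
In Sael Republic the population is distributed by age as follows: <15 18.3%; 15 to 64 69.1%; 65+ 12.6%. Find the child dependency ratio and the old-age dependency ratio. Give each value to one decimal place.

Youth dependency ratio = 18.3 / 69.1 × 100 = 26.5
Old-age dependency ratio = 12.6 / 69.1 × 100 = 18.2

Youth dependency ratio: 26.5
Old-age dependency ratio: 18.2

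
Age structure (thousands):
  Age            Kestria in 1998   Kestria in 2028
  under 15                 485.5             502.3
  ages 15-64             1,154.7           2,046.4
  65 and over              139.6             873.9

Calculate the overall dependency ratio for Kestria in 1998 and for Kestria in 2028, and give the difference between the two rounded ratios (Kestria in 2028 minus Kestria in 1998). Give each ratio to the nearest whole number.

Kestria in 1998: 54
Kestria in 2028: 67
Difference: +13

Kestria in 1998: (485.5 + 139.6) / 1,154.7 × 100 = 625.1 / 1,154.7 × 100 = 54
Kestria in 2028: (502.3 + 873.9) / 2,046.4 × 100 = 1,376.2 / 2,046.4 × 100 = 67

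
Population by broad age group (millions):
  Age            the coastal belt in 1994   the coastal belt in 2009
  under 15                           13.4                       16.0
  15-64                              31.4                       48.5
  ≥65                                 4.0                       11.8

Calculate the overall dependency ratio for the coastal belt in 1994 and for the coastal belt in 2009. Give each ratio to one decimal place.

the coastal belt in 1994: (13.4 + 4.0) / 31.4 × 100 = 17.4 / 31.4 × 100 = 55.4
the coastal belt in 2009: (16.0 + 11.8) / 48.5 × 100 = 27.8 / 48.5 × 100 = 57.3

the coastal belt in 1994: 55.4
the coastal belt in 2009: 57.3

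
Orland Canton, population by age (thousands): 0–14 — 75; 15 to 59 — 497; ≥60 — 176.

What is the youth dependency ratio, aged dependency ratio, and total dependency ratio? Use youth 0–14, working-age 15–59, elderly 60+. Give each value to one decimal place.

Youth dependency ratio = 75 / 497 × 100 = 15.1
Old-age dependency ratio = 176 / 497 × 100 = 35.4
Total dependency ratio = (75 + 176) / 497 × 100 = 251 / 497 × 100 = 50.5

Youth dependency ratio: 15.1
Old-age dependency ratio: 35.4
Total dependency ratio: 50.5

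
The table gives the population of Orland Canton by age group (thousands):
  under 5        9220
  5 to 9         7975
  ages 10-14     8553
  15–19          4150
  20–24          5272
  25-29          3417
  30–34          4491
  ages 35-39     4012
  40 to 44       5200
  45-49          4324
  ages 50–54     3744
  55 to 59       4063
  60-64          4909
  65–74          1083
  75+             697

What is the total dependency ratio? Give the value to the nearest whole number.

0–14: 9220 + 7975 + 8553 = 25748
15–64: 4150 + 5272 + 3417 + 4491 + 4012 + 5200 + 4324 + 3744 + 4063 + 4909 = 43582
65+: 1083 + 697 = 1780
Total dependency ratio = (25748 + 1780) / 43582 × 100 = 27528 / 43582 × 100 = 63

Total dependency ratio: 63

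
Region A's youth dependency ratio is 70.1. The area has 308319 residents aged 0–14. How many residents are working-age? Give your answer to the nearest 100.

Youth dependency ratio = youth / working-age × 100
70.1 = 308319 / W × 100
⇒ 439800

Working-age: 439800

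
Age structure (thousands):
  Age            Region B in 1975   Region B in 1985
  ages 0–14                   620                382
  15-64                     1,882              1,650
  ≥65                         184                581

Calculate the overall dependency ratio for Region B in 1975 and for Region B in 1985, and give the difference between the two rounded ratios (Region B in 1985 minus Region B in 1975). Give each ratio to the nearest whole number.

Region B in 1975: 43
Region B in 1985: 58
Difference: +15

Region B in 1975: (620 + 184) / 1,882 × 100 = 804 / 1,882 × 100 = 43
Region B in 1985: (382 + 581) / 1,650 × 100 = 963 / 1,650 × 100 = 58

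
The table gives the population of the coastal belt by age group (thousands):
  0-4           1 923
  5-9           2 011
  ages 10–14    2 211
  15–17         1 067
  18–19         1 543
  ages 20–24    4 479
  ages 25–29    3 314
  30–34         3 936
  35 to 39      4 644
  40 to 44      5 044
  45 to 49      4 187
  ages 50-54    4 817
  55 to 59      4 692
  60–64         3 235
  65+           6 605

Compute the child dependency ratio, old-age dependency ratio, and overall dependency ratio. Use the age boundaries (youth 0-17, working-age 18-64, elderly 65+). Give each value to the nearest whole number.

Youth dependency ratio: 18
Old-age dependency ratio: 17
Total dependency ratio: 35

0–17: 1 923 + 2 011 + 2 211 + 1 067 = 7 212
18–64: 1 543 + 4 479 + 3 314 + 3 936 + 4 644 + 5 044 + 4 187 + 4 817 + 4 692 + 3 235 = 39 891
65+: 6 605
Youth dependency ratio = 7 212 / 39 891 × 100 = 18
Old-age dependency ratio = 6 605 / 39 891 × 100 = 17
Total dependency ratio = (7 212 + 6 605) / 39 891 × 100 = 13 817 / 39 891 × 100 = 35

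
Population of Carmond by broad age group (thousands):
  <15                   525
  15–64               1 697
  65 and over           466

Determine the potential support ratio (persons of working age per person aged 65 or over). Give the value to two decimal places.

Potential support ratio: 3.64

Potential support ratio = 1 697 / 466 = 3.64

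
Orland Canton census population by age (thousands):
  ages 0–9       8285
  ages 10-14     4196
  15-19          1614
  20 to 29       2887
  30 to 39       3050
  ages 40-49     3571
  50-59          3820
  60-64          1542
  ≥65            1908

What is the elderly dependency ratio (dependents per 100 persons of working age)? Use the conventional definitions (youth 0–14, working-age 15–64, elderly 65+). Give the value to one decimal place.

0–14: 8285 + 4196 = 12481
15–64: 1614 + 2887 + 3050 + 3571 + 3820 + 1542 = 16484
65+: 1908
Old-age dependency ratio = 1908 / 16484 × 100 = 11.6

Old-age dependency ratio: 11.6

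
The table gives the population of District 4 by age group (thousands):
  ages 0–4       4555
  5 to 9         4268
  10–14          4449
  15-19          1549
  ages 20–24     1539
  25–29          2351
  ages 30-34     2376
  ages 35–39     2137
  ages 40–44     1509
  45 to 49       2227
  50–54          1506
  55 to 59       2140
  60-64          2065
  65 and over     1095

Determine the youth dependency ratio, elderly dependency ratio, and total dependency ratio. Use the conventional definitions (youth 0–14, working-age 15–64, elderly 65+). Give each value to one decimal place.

Youth dependency ratio: 68.4
Old-age dependency ratio: 5.6
Total dependency ratio: 74.1

0–14: 4555 + 4268 + 4449 = 13272
15–64: 1549 + 1539 + 2351 + 2376 + 2137 + 1509 + 2227 + 1506 + 2140 + 2065 = 19399
65+: 1095
Youth dependency ratio = 13272 / 19399 × 100 = 68.4
Old-age dependency ratio = 1095 / 19399 × 100 = 5.6
Total dependency ratio = (13272 + 1095) / 19399 × 100 = 14367 / 19399 × 100 = 74.1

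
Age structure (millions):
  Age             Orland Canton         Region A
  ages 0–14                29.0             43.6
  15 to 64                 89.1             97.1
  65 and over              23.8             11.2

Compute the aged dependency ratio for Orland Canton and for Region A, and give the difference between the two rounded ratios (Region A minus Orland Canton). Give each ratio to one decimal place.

Orland Canton: 23.8 / 89.1 × 100 = 26.7
Region A: 11.2 / 97.1 × 100 = 11.5

Orland Canton: 26.7
Region A: 11.5
Difference: -15.2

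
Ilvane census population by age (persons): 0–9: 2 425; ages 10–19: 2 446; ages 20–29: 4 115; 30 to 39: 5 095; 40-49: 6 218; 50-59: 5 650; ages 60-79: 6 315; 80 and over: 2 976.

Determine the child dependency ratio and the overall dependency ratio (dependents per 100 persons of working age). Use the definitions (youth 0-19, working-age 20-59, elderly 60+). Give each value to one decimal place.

0–19: 2 425 + 2 446 = 4 871
20–59: 4 115 + 5 095 + 6 218 + 5 650 = 21 078
60+: 6 315 + 2 976 = 9 291
Youth dependency ratio = 4 871 / 21 078 × 100 = 23.1
Total dependency ratio = (4 871 + 9 291) / 21 078 × 100 = 14 162 / 21 078 × 100 = 67.2

Youth dependency ratio: 23.1
Total dependency ratio: 67.2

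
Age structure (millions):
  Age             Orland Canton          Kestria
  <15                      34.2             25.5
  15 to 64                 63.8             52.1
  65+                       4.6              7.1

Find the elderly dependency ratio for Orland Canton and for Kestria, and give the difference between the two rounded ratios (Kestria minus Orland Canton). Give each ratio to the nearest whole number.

Orland Canton: 7
Kestria: 14
Difference: +7

Orland Canton: 4.6 / 63.8 × 100 = 7
Kestria: 7.1 / 52.1 × 100 = 14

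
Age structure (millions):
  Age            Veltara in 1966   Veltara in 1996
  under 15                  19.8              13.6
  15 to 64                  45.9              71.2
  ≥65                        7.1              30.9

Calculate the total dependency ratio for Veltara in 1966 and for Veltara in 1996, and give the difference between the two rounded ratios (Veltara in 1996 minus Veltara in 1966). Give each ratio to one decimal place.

Veltara in 1966: (19.8 + 7.1) / 45.9 × 100 = 26.9 / 45.9 × 100 = 58.6
Veltara in 1996: (13.6 + 30.9) / 71.2 × 100 = 44.5 / 71.2 × 100 = 62.5

Veltara in 1966: 58.6
Veltara in 1996: 62.5
Difference: +3.9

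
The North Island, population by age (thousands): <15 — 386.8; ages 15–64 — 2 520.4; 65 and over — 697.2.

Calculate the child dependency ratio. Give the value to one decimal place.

Youth dependency ratio = 386.8 / 2 520.4 × 100 = 15.3

Youth dependency ratio: 15.3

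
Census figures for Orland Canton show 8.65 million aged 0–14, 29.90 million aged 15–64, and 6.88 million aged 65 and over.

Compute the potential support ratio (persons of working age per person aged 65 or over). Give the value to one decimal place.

Potential support ratio = 29.90 / 6.88 = 4.3

Potential support ratio: 4.3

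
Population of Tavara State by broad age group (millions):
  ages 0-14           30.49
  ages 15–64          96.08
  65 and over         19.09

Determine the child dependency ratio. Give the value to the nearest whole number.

Youth dependency ratio: 32

Youth dependency ratio = 30.49 / 96.08 × 100 = 32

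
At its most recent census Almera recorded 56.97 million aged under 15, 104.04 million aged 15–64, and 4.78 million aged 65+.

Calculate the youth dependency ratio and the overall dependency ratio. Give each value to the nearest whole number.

Youth dependency ratio: 55
Total dependency ratio: 59

Youth dependency ratio = 56.97 / 104.04 × 100 = 55
Total dependency ratio = (56.97 + 4.78) / 104.04 × 100 = 61.75 / 104.04 × 100 = 59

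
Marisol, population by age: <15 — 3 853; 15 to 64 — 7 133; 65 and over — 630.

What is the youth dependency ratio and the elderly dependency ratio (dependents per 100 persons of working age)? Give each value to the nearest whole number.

Youth dependency ratio: 54
Old-age dependency ratio: 9

Youth dependency ratio = 3 853 / 7 133 × 100 = 54
Old-age dependency ratio = 630 / 7 133 × 100 = 9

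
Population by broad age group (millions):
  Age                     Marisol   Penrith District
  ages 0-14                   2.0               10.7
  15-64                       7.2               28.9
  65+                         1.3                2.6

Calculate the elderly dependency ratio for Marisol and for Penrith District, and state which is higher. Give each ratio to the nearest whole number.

Marisol: 18
Penrith District: 9
Higher: Marisol

Marisol: 1.3 / 7.2 × 100 = 18
Penrith District: 2.6 / 28.9 × 100 = 9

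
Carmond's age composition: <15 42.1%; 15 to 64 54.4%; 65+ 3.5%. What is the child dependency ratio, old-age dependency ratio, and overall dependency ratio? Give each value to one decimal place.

Youth dependency ratio = 42.1 / 54.4 × 100 = 77.4
Old-age dependency ratio = 3.5 / 54.4 × 100 = 6.4
Total dependency ratio = (42.1 + 3.5) / 54.4 × 100 = 45.6 / 54.4 × 100 = 83.8

Youth dependency ratio: 77.4
Old-age dependency ratio: 6.4
Total dependency ratio: 83.8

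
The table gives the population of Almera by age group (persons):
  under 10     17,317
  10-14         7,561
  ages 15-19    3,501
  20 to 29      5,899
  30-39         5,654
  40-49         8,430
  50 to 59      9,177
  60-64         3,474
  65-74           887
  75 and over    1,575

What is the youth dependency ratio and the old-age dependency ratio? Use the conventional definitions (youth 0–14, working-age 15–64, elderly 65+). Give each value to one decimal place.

Youth dependency ratio: 68.8
Old-age dependency ratio: 6.8

0–14: 17,317 + 7,561 = 24,878
15–64: 3,501 + 5,899 + 5,654 + 8,430 + 9,177 + 3,474 = 36,135
65+: 887 + 1,575 = 2,462
Youth dependency ratio = 24,878 / 36,135 × 100 = 68.8
Old-age dependency ratio = 2,462 / 36,135 × 100 = 6.8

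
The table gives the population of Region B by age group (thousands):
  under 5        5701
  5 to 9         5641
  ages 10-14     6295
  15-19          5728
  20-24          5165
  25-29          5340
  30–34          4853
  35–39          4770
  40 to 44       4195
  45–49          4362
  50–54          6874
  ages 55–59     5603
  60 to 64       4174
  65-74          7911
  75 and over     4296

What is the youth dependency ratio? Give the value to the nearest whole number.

Youth dependency ratio: 35

0–14: 5701 + 5641 + 6295 = 17637
15–64: 5728 + 5165 + 5340 + 4853 + 4770 + 4195 + 4362 + 6874 + 5603 + 4174 = 51064
65+: 7911 + 4296 = 12207
Youth dependency ratio = 17637 / 51064 × 100 = 35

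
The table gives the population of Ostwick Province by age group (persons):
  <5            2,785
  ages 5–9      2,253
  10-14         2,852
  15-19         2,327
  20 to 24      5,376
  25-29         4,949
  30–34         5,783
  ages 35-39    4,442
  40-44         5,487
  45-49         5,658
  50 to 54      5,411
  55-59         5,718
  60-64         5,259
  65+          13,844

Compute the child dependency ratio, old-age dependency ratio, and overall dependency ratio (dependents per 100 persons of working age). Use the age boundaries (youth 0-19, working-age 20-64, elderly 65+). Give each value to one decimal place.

0–19: 2,785 + 2,253 + 2,852 + 2,327 = 10,217
20–64: 5,376 + 4,949 + 5,783 + 4,442 + 5,487 + 5,658 + 5,411 + 5,718 + 5,259 = 48,083
65+: 13,844
Youth dependency ratio = 10,217 / 48,083 × 100 = 21.2
Old-age dependency ratio = 13,844 / 48,083 × 100 = 28.8
Total dependency ratio = (10,217 + 13,844) / 48,083 × 100 = 24,061 / 48,083 × 100 = 50.0

Youth dependency ratio: 21.2
Old-age dependency ratio: 28.8
Total dependency ratio: 50.0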